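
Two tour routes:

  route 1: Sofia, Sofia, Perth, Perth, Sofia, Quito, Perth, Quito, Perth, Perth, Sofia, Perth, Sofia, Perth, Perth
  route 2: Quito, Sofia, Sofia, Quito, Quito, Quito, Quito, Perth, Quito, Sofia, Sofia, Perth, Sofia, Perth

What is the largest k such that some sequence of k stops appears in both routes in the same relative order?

9

One common subsequence of length 9: Sofia at route 1[1]=route 2[2] → Sofia at route 1[2]=route 2[3] → Quito at route 1[6]=route 2[7] → Perth at route 1[7]=route 2[8] → Quito at route 1[8]=route 2[9] → Sofia at route 1[11]=route 2[11] → Perth at route 1[12]=route 2[12] → Sofia at route 1[13]=route 2[13] → Perth at route 1[15]=route 2[14]. Since dp[15][14] = 9, nothing longer is possible.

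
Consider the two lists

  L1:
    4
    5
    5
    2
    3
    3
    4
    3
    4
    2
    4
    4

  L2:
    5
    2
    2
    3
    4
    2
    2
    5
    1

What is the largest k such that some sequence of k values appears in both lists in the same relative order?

Match 5 [2,1], then 2 [4,3], then 3 [6,4], then 4 [7,5], then 2 [10,7] — 5 values in the same relative order in both. Since dp[12][9] = 5, nothing longer is possible.

5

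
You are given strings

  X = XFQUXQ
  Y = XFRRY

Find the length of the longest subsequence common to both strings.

2

Let dp[i][j] be the LCS length of the first i characters of X and the first j characters of Y. dp[i][j] = dp[i-1][j-1]+1 when the i-th and j-th characters match, else max(dp[i-1][j], dp[i][j-1]).
    ·  X  F  R  R  Y
 ·  0  0  0  0  0  0
 X  0  1  1  1  1  1
 F  0  1  2  2  2  2
 Q  0  1  2  2  2  2
 U  0  1  2  2  2  2
 X  0  1  2  2  2  2
 Q  0  1  2  2  2  2
dp[6][5] = 2. One LCS (by backtracking along matches): XF.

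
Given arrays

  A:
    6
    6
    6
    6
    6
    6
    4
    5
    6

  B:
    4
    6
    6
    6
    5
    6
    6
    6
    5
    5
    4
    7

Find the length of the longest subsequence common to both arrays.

Match 6 (A #1, B #2), 6 (A #2, B #3), 6 (A #3, B #4), 6 (A #4, B #6), 6 (A #5, B #7), 6 (A #6, B #8), 4 (A #7, B #11) — 7 values in the same relative order in both. dp[9][12] = 7 confirms this is the maximum.

7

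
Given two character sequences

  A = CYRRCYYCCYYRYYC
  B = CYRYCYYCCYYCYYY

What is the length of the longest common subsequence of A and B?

One common subsequence of length 12: C (A #1, B #1), then Y (A #2, B #2), then R (A #3, B #3), then C (A #5, B #5), then Y (A #6, B #6), then Y (A #7, B #7), then C (A #8, B #8), then C (A #9, B #9), then Y (A #10, B #11), then Y (A #11, B #13), then Y (A #13, B #14), then Y (A #14, B #15). The LCS DP gives dp[15][15] = 12, so this is optimal.

12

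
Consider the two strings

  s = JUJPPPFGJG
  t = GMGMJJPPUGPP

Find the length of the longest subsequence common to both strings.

Let dp[i][j] be the LCS length of the first i characters of s and the first j characters of t. dp[i][j] = dp[i-1][j-1]+1 when the i-th and j-th characters match, else max(dp[i-1][j], dp[i][j-1]).
    ·  G  M  G  M  J  J  P  P  U  G  P  P
 ·  0  0  0  0  0  0  0  0  0  0  0  0  0
 J  0  0  0  0  0  1  1  1  1  1  1  1  1
 U  0  0  0  0  0  1  1  1  1  2  2  2  2
 J  0  0  0  0  0  1  2  2  2  2  2  2  2
 P  0  0  0  0  0  1  2  3  3  3  3  3  3
 P  0  0  0  0  0  1  2  3  4  4  4  4  4
 P  0  0  0  0  0  1  2  3  4  4  4  5  5
 F  0  0  0  0  0  1  2  3  4  4  4  5  5
 G  0  1  1  1  1  1  2  3  4  4  5  5  5
 J  0  1  1  1  1  2  2  3  4  4  5  5  5
 G  0  1  1  2  2  2  2  3  4  4  5  5  5
dp[10][12] = 5. One LCS (by backtracking along matches): JJPPP.

5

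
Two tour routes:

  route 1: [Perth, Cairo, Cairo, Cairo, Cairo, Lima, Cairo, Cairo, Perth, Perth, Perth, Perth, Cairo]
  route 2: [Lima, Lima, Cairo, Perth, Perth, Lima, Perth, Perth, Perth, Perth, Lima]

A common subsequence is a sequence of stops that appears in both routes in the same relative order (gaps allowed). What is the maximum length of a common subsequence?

Taking Perth at route 1[1]=route 2[5], Lima at route 1[6]=route 2[6], Perth at route 1[9]=route 2[7], Perth at route 1[10]=route 2[8], Perth at route 1[11]=route 2[9], Perth at route 1[12]=route 2[10] gives a common subsequence of length 6. dp[13][11] = 6 confirms this is the maximum.

6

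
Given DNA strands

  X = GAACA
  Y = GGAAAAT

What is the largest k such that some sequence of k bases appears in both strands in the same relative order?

4

Let dp[i][j] be the LCS length of the first i bases of X and the first j bases of Y. dp[i][j] = dp[i-1][j-1]+1 when the i-th and j-th bases match, else max(dp[i-1][j], dp[i][j-1]).
    ·  G  G  A  A  A  A  T
 ·  0  0  0  0  0  0  0  0
 G  0  1  1  1  1  1  1  1
 A  0  1  1  2  2  2  2  2
 A  0  1  1  2  3  3  3  3
 C  0  1  1  2  3  3  3  3
 A  0  1  1  2  3  4  4  4
dp[5][7] = 4. One LCS (by backtracking along matches): GAAA.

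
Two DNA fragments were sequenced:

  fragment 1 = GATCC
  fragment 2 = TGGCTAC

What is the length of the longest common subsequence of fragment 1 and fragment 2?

3

One common subsequence of length 3: G [1,3], A [2,6], C [5,7]. dp[5][7] = 3 confirms this is the maximum.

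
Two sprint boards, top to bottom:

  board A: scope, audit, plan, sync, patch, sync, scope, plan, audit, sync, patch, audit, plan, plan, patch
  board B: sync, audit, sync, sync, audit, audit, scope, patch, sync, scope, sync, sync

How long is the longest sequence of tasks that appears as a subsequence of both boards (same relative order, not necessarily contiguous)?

One common subsequence of length 6: audit [2,2]; then sync [4,4]; then patch [5,8]; then sync [6,9]; then scope [7,10]; then sync [10,12], and the DP table's final entry dp[15][12] is also 6, so no common subsequence is longer.

6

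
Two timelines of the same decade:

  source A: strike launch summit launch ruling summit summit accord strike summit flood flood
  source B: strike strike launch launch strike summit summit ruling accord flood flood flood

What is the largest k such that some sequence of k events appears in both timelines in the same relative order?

8

One common subsequence of length 8: strike (source A #1, source B #2), launch (source A #2, source B #3), launch (source A #4, source B #4), summit (source A #6, source B #6), summit (source A #7, source B #7), accord (source A #8, source B #9), flood (source A #11, source B #11), flood (source A #12, source B #12). Since dp[12][12] = 8, nothing longer is possible.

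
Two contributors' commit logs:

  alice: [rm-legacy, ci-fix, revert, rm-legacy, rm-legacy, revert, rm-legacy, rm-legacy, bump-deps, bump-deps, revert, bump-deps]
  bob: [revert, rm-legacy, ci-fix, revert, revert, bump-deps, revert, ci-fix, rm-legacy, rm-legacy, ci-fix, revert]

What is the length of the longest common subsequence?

7

Taking rm-legacy (alice #1, bob #2), then ci-fix (alice #2, bob #3), then revert (alice #3, bob #5), then revert (alice #6, bob #7), then rm-legacy (alice #7, bob #9), then rm-legacy (alice #8, bob #10), then revert (alice #11, bob #12) gives a common subsequence of length 7. dp[12][12] = 7 confirms this is the maximum.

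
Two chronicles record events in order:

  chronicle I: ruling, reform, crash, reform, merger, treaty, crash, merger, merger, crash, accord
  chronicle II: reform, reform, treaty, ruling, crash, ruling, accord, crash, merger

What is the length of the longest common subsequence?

Match reform at chronicle I[2]=chronicle II[1], reform at chronicle I[4]=chronicle II[2], treaty at chronicle I[6]=chronicle II[3], crash at chronicle I[7]=chronicle II[8], merger at chronicle I[9]=chronicle II[9] — 5 events in the same relative order in both. Since dp[11][9] = 5, nothing longer is possible.

5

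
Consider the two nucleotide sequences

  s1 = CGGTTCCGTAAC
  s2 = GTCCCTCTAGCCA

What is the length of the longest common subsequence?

Match G at s1[3]=s2[1], then T at s1[4]=s2[2], then T at s1[5]=s2[6], then C at s1[7]=s2[7], then T at s1[9]=s2[8], then A at s1[10]=s2[9], then A at s1[11]=s2[13] — 7 bases in the same relative order in both, and the DP table's final entry dp[12][13] is also 7, so no common subsequence is longer.

7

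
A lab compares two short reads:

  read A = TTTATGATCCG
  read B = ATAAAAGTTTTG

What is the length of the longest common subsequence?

6

Let dp[i][j] be the LCS length of the first i bases of read A and the first j bases of read B. dp[i][j] = dp[i-1][j-1]+1 when the i-th and j-th bases match, else max(dp[i-1][j], dp[i][j-1]).
    ·  A  T  A  A  A  A  G  T  T  T  T  G
 ·  0  0  0  0  0  0  0  0  0  0  0  0  0
 T  0  0  1  1  1  1  1  1  1  1  1  1  1
 T  0  0  1  1  1  1  1  1  2  2  2  2  2
 T  0  0  1  1  1  1  1  1  2  3  3  3  3
 A  0  1  1  2  2  2  2  2  2  3  3  3  3
 T  0  1  2  2  2  2  2  2  3  3  4  4  4
 G  0  1  2  2  2  2  2  3  3  3  4  4  5
 A  0  1  2  3  3  3  3  3  3  3  4  4  5
 T  0  1  2  3  3  3  3  3  4  4  4  5  5
 C  0  1  2  3  3  3  3  3  4  4  4  5  5
 C  0  1  2  3  3  3  3  3  4  4  4  5  5
 G  0  1  2  3  3  3  3  4  4  4  4  5  6
dp[11][12] = 6. One LCS (by backtracking along matches): TTTTTG.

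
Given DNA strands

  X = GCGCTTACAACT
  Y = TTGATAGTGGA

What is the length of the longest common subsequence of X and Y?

Let dp[i][j] be the LCS length of the first i bases of X and the first j bases of Y. dp[i][j] = dp[i-1][j-1]+1 when the i-th and j-th bases match, else max(dp[i-1][j], dp[i][j-1]).
    ·  T  T  G  A  T  A  G  T  G  G  A
 ·  0  0  0  0  0  0  0  0  0  0  0  0
 G  0  0  0  1  1  1  1  1  1  1  1  1
 C  0  0  0  1  1  1  1  1  1  1  1  1
 G  0  0  0  1  1  1  1  2  2  2  2  2
 C  0  0  0  1  1  1  1  2  2  2  2  2
 T  0  1  1  1  1  2  2  2  3  3  3  3
 T  0  1  2  2  2  2  2  2  3  3  3  3
 A  0  1  2  2  3  3  3  3  3  3  3  4
 C  0  1  2  2  3  3  3  3  3  3  3  4
 A  0  1  2  2  3  3  4  4  4  4  4  4
 A  0  1  2  2  3  3  4  4  4  4  4  5
 C  0  1  2  2  3  3  4  4  4  4  4  5
 T  0  1  2  2  3  4  4  4  5  5  5  5
dp[12][11] = 5. One LCS (by backtracking along matches): TTAAA.

5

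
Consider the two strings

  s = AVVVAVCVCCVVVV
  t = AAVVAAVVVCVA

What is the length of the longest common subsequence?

8

Taking A at s[1]=t[2] → V at s[2]=t[3] → V at s[3]=t[4] → V at s[4]=t[7] → V at s[6]=t[8] → V at s[8]=t[9] → C at s[10]=t[10] → V at s[11]=t[11] gives a common subsequence of length 8. dp[14][12] = 8 confirms this is the maximum.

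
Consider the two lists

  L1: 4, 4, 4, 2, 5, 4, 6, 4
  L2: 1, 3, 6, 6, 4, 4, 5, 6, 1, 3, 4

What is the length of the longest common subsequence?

Let dp[i][j] be the LCS length of the first i values of L1 and the first j values of L2. dp[i][j] = dp[i-1][j-1]+1 when the i-th and j-th values match, else max(dp[i-1][j], dp[i][j-1]).
    ·  1  3  6  6  4  4  5  6  1  3  4
 ·  0  0  0  0  0  0  0  0  0  0  0  0
 4  0  0  0  0  0  1  1  1  1  1  1  1
 4  0  0  0  0  0  1  2  2  2  2  2  2
 4  0  0  0  0  0  1  2  2  2  2  2  3
 2  0  0  0  0  0  1  2  2  2  2  2  3
 5  0  0  0  0  0  1  2  3  3  3  3  3
 4  0  0  0  0  0  1  2  3  3  3  3  4
 6  0  0  0  1  1  1  2  3  4  4  4  4
 4  0  0  0  1  1  2  2  3  4  4  4  5
dp[8][11] = 5. One LCS (by backtracking along matches): 4, 4, 5, 6, 4.

5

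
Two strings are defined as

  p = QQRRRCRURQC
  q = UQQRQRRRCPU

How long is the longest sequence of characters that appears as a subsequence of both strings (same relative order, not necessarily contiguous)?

7

Taking Q at p[1]=q[3]; then Q at p[2]=q[5]; then R at p[3]=q[6]; then R at p[4]=q[7]; then R at p[5]=q[8]; then C at p[6]=q[9]; then U at p[8]=q[11] gives a common subsequence of length 7, and the DP table's final entry dp[11][11] is also 7, so no common subsequence is longer.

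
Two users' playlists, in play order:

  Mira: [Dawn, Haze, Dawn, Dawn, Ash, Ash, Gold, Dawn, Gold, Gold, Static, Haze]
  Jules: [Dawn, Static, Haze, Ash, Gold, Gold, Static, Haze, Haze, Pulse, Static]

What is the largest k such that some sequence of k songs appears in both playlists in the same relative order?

Match Dawn (Mira #1, Jules #1), Haze (Mira #2, Jules #3), Ash (Mira #6, Jules #4), Gold (Mira #9, Jules #5), Gold (Mira #10, Jules #6), Static (Mira #11, Jules #7), Haze (Mira #12, Jules #9) — 7 songs in the same relative order in both, and the DP table's final entry dp[12][11] is also 7, so no common subsequence is longer.

7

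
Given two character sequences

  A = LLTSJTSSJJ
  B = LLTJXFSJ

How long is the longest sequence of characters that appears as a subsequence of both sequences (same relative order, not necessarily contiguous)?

Taking L (A #1, B #1) → L (A #2, B #2) → T (A #3, B #3) → J (A #5, B #4) → S (A #8, B #7) → J (A #10, B #8) gives a common subsequence of length 6. Since dp[10][8] = 6, nothing longer is possible.

6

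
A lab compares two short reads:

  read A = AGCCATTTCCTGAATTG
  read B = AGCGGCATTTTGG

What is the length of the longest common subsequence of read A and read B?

11

Match A [1,1], G [2,2], C [3,3], C [4,6], A [5,7], T [6,8], T [7,9], T [8,10], T [11,11], G [12,12], G [17,13] — 11 bases in the same relative order in both. The LCS DP gives dp[17][13] = 11, so this is optimal.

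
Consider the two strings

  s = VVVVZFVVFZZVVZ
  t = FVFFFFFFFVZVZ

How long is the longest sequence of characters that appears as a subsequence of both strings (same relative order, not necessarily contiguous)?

Match V [1,2] → F [6,9] → V [8,10] → Z [11,11] → V [13,12] → Z [14,13] — 6 characters in the same relative order in both. Since dp[14][13] = 6, nothing longer is possible.

6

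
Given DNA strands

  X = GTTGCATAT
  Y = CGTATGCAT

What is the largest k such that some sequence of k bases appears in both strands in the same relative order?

Pick G at X[1]=Y[2]; then T at X[2]=Y[3]; then T at X[3]=Y[5]; then G at X[4]=Y[6]; then C at X[5]=Y[7]; then A at X[8]=Y[8]; then T at X[9]=Y[9]; all 7 bases appear in both, in order. dp[9][9] = 7 confirms this is the maximum.

7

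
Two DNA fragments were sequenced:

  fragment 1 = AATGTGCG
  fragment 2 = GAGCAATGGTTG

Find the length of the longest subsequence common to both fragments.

6

Let dp[i][j] be the LCS length of the first i bases of fragment 1 and the first j bases of fragment 2. dp[i][j] = dp[i-1][j-1]+1 when the i-th and j-th bases match, else max(dp[i-1][j], dp[i][j-1]).
    ·  G  A  G  C  A  A  T  G  G  T  T  G
 ·  0  0  0  0  0  0  0  0  0  0  0  0  0
 A  0  0  1  1  1  1  1  1  1  1  1  1  1
 A  0  0  1  1  1  2  2  2  2  2  2  2  2
 T  0  0  1  1  1  2  2  3  3  3  3  3  3
 G  0  1  1  2  2  2  2  3  4  4  4  4  4
 T  0  1  1  2  2  2  2  3  4  4  5  5  5
 G  0  1  1  2  2  2  2  3  4  5  5  5  6
 C  0  1  1  2  3  3  3  3  4  5  5  5  6
 G  0  1  1  2  3  3  3  3  4  5  5  5  6
dp[8][12] = 6. One LCS (by backtracking along matches): AATGTG.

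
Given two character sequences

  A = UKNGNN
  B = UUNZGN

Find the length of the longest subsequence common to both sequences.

4

Pick U at A[1]=B[2]; then N at A[3]=B[3]; then G at A[4]=B[5]; then N at A[6]=B[6]; all 4 characters appear in both, in order, and the DP table's final entry dp[6][6] is also 4, so no common subsequence is longer.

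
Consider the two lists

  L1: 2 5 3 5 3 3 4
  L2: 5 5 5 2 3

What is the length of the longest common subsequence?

Match 5 at L1[2]=L2[2], then 5 at L1[4]=L2[3], then 3 at L1[6]=L2[5] — 3 values in the same relative order in both. dp[7][5] = 3 confirms this is the maximum.

3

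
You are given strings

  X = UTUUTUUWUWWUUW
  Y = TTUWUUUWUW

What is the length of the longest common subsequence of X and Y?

8

Let dp[i][j] be the LCS length of the first i characters of X and the first j characters of Y. dp[i][j] = dp[i-1][j-1]+1 when the i-th and j-th characters match, else max(dp[i-1][j], dp[i][j-1]).
    ·  T  T  U  W  U  U  U  W  U  W
 ·  0  0  0  0  0  0  0  0  0  0  0
 U  0  0  0  1  1  1  1  1  1  1  1
 T  0  1  1  1  1  1  1  1  1  1  1
 U  0  1  1  2  2  2  2  2  2  2  2
 U  0  1  1  2  2  3  3  3  3  3  3
 T  0  1  2  2  2  3  3  3  3  3  3
 U  0  1  2  3  3  3  4  4  4  4  4
 U  0  1  2  3  3  4  4  5  5  5  5
 W  0  1  2  3  4  4  4  5  6  6  6
 U  0  1  2  3  4  5  5  5  6  7  7
 W  0  1  2  3  4  5  5  5  6  7  8
 W  0  1  2  3  4  5  5  5  6  7  8
 U  0  1  2  3  4  5  6  6  6  7  8
 U  0  1  2  3  4  5  6  7  7  7  8
 W  0  1  2  3  4  5  6  7  8  8  8
dp[14][10] = 8. One LCS (by backtracking along matches): TUUUUWUW.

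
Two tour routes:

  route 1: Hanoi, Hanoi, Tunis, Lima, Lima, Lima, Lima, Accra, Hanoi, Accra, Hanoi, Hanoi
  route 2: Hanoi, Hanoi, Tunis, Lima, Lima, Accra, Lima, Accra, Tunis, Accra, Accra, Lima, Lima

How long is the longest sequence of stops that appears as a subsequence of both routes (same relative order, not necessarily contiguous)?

Taking Hanoi at route 1[1]=route 2[1]; then Hanoi at route 1[2]=route 2[2]; then Tunis at route 1[3]=route 2[3]; then Lima at route 1[4]=route 2[4]; then Lima at route 1[5]=route 2[5]; then Lima at route 1[6]=route 2[7]; then Accra at route 1[8]=route 2[10]; then Accra at route 1[10]=route 2[11] gives a common subsequence of length 8. Since dp[12][13] = 8, nothing longer is possible.

8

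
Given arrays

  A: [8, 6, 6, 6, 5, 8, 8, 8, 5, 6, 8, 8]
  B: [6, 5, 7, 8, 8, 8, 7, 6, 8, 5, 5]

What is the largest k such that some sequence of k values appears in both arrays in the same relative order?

7

Taking 6 [4,1], 5 [5,2], 8 [6,4], 8 [7,5], 8 [8,6], 6 [10,8], 8 [11,9] gives a common subsequence of length 7. dp[12][11] = 7 confirms this is the maximum.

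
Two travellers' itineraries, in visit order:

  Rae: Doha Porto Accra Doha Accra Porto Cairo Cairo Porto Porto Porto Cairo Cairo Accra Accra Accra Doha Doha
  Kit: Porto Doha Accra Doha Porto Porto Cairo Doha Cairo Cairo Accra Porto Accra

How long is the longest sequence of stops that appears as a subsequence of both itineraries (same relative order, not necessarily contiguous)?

9

Pick Doha (Rae #1, Kit #2) → Accra (Rae #3, Kit #3) → Doha (Rae #4, Kit #4) → Porto (Rae #6, Kit #6) → Cairo (Rae #7, Kit #7) → Cairo (Rae #12, Kit #9) → Cairo (Rae #13, Kit #10) → Accra (Rae #14, Kit #11) → Accra (Rae #16, Kit #13); all 9 stops appear in both, in order. The LCS DP gives dp[18][13] = 9, so this is optimal.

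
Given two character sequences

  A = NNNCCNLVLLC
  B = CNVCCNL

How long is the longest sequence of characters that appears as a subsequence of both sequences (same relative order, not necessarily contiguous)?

5

Taking N [1,2], C [4,4], C [5,5], N [6,6], L [10,7] gives a common subsequence of length 5, and the DP table's final entry dp[11][7] is also 5, so no common subsequence is longer.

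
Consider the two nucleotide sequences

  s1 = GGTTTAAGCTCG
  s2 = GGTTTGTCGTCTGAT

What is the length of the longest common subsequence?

10

Pick G (s1 #1, s2 #1); then G (s1 #2, s2 #2); then T (s1 #3, s2 #3); then T (s1 #4, s2 #4); then T (s1 #5, s2 #5); then G (s1 #8, s2 #6); then C (s1 #9, s2 #8); then T (s1 #10, s2 #10); then C (s1 #11, s2 #11); then G (s1 #12, s2 #13); all 10 bases appear in both, in order. The LCS DP gives dp[12][15] = 10, so this is optimal.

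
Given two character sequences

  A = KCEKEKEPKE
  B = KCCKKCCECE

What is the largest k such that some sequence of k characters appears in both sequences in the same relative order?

6

Taking K [1,1], then C [2,3], then K [4,4], then K [6,5], then E [7,8], then E [10,10] gives a common subsequence of length 6, and the DP table's final entry dp[10][10] is also 6, so no common subsequence is longer.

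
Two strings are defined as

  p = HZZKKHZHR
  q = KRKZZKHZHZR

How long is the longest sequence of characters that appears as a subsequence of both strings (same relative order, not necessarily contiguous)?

Match Z at p[2]=q[4] → Z at p[3]=q[5] → K at p[5]=q[6] → H at p[6]=q[7] → Z at p[7]=q[8] → H at p[8]=q[9] → R at p[9]=q[11] — 7 characters in the same relative order in both. dp[9][11] = 7 confirms this is the maximum.

7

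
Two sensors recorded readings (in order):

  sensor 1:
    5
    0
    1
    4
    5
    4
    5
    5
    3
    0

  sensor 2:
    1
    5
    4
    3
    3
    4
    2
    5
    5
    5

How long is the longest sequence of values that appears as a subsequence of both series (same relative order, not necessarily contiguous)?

5

One common subsequence of length 5: 5 at sensor 1[1]=sensor 2[2], 4 at sensor 1[4]=sensor 2[6], 5 at sensor 1[5]=sensor 2[8], 5 at sensor 1[7]=sensor 2[9], 5 at sensor 1[8]=sensor 2[10]. Since dp[10][10] = 5, nothing longer is possible.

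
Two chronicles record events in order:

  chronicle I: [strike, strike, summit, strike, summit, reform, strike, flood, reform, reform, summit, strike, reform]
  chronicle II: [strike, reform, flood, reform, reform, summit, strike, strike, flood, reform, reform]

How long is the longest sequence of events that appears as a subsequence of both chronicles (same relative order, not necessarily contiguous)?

8

Pick strike [4,1] → reform [6,2] → flood [8,3] → reform [9,4] → reform [10,5] → summit [11,6] → strike [12,8] → reform [13,11]; all 8 events appear in both, in order. Since dp[13][11] = 8, nothing longer is possible.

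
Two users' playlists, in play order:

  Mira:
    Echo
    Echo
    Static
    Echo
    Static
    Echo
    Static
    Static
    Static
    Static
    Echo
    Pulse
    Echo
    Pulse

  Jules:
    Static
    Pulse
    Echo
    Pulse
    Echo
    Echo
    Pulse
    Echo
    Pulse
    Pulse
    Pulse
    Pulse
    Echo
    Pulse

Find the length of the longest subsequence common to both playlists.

7

One common subsequence of length 7: Echo (Mira #1, Jules #3), Echo (Mira #2, Jules #5), Echo (Mira #4, Jules #6), Echo (Mira #6, Jules #8), Pulse (Mira #12, Jules #12), Echo (Mira #13, Jules #13), Pulse (Mira #14, Jules #14). Since dp[14][14] = 7, nothing longer is possible.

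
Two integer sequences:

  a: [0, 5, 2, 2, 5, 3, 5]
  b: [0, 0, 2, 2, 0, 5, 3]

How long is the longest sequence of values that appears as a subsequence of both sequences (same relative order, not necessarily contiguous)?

5

Let dp[i][j] be the LCS length of the first i values of a and the first j values of b. dp[i][j] = dp[i-1][j-1]+1 when the i-th and j-th values match, else max(dp[i-1][j], dp[i][j-1]).
    ·  0  0  2  2  0  5  3
 ·  0  0  0  0  0  0  0  0
 0  0  1  1  1  1  1  1  1
 5  0  1  1  1  1  1  2  2
 2  0  1  1  2  2  2  2  2
 2  0  1  1  2  3  3  3  3
 5  0  1  1  2  3  3  4  4
 3  0  1  1  2  3  3  4  5
 5  0  1  1  2  3  3  4  5
dp[7][7] = 5. One LCS (by backtracking along matches): 0, 2, 2, 5, 3.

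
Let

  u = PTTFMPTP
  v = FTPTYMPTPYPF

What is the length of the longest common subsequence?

6

Pick P at u[1]=v[3], then T at u[2]=v[4], then M at u[5]=v[6], then P at u[6]=v[7], then T at u[7]=v[8], then P at u[8]=v[11]; all 6 characters appear in both, in order. Since dp[8][12] = 6, nothing longer is possible.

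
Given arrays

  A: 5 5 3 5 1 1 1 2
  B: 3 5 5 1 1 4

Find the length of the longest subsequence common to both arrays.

4

Taking 5 (A #2, B #2), 5 (A #4, B #3), 1 (A #5, B #4), 1 (A #6, B #5) gives a common subsequence of length 4. Since dp[8][6] = 4, nothing longer is possible.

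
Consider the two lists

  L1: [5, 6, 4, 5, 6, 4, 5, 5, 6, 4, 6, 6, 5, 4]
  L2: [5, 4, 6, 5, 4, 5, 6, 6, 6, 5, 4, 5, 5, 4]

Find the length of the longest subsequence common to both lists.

10

Match 5 (L1 #1, L2 #1), then 6 (L1 #2, L2 #3), then 5 (L1 #4, L2 #4), then 4 (L1 #6, L2 #5), then 5 (L1 #8, L2 #6), then 6 (L1 #9, L2 #7), then 6 (L1 #11, L2 #8), then 6 (L1 #12, L2 #9), then 5 (L1 #13, L2 #13), then 4 (L1 #14, L2 #14) — 10 values in the same relative order in both. Since dp[14][14] = 10, nothing longer is possible.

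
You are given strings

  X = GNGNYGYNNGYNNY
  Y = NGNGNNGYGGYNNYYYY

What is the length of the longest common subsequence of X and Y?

11

Match G at X[1]=Y[2] → N at X[2]=Y[3] → G at X[3]=Y[4] → N at X[4]=Y[6] → Y at X[5]=Y[8] → G at X[6]=Y[10] → Y at X[7]=Y[11] → N at X[8]=Y[12] → N at X[9]=Y[13] → Y at X[11]=Y[16] → Y at X[14]=Y[17] — 11 characters in the same relative order in both, and the DP table's final entry dp[14][17] is also 11, so no common subsequence is longer.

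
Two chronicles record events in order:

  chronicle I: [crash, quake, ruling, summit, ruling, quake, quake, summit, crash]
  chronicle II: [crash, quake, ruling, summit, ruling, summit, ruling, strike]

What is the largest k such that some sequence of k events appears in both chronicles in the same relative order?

Match crash at chronicle I[1]=chronicle II[1] → quake at chronicle I[2]=chronicle II[2] → ruling at chronicle I[3]=chronicle II[3] → summit at chronicle I[4]=chronicle II[4] → ruling at chronicle I[5]=chronicle II[5] → summit at chronicle I[8]=chronicle II[6] — 6 events in the same relative order in both. dp[9][8] = 6 confirms this is the maximum.

6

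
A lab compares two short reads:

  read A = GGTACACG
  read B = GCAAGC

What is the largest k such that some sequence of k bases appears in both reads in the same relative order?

4

One common subsequence of length 4: G at read A[1]=read B[1]; then A at read A[4]=read B[3]; then A at read A[6]=read B[4]; then C at read A[7]=read B[6], and the DP table's final entry dp[8][6] is also 4, so no common subsequence is longer.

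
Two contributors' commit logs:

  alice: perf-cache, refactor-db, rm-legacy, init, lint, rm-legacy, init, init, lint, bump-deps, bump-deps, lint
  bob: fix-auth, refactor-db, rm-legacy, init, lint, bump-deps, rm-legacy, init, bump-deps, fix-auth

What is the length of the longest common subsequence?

7

Match refactor-db (alice #2, bob #2) → rm-legacy (alice #3, bob #3) → init (alice #4, bob #4) → lint (alice #5, bob #5) → rm-legacy (alice #6, bob #7) → init (alice #8, bob #8) → bump-deps (alice #10, bob #9) — 7 commits in the same relative order in both, and the DP table's final entry dp[12][10] is also 7, so no common subsequence is longer.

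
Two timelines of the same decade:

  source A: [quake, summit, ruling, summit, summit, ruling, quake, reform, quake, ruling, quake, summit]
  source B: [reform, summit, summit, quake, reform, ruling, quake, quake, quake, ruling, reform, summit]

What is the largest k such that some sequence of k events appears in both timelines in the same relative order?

7

Taking summit [2,2], then summit [4,3], then ruling [6,6], then quake [7,8], then quake [9,9], then ruling [10,10], then summit [12,12] gives a common subsequence of length 7. dp[12][12] = 7 confirms this is the maximum.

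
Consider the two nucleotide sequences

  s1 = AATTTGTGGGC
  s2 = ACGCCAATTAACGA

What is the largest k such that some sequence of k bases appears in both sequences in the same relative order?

One common subsequence of length 5: A [1,6], A [2,7], T [3,8], T [4,9], G [6,13], and the DP table's final entry dp[11][14] is also 5, so no common subsequence is longer.

5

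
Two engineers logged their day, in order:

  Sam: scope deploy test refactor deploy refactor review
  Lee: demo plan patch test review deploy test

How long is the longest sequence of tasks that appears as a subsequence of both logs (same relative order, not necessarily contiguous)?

2

Taking deploy at Sam[2]=Lee[6], test at Sam[3]=Lee[7] gives a common subsequence of length 2, and the DP table's final entry dp[7][7] is also 2, so no common subsequence is longer.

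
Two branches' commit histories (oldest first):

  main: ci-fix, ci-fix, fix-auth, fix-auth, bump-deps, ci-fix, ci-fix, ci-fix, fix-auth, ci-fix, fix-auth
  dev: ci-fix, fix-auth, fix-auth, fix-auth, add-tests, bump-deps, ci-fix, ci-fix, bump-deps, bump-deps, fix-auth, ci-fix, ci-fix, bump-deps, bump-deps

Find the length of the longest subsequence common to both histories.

8

One common subsequence of length 8: ci-fix [1,1]; then fix-auth [3,3]; then fix-auth [4,4]; then bump-deps [5,6]; then ci-fix [6,7]; then ci-fix [7,8]; then ci-fix [8,12]; then ci-fix [10,13], and the DP table's final entry dp[11][15] is also 8, so no common subsequence is longer.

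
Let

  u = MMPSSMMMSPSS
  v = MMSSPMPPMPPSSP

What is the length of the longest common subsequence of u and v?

9

Taking M at u[1]=v[1] → M at u[2]=v[2] → S at u[4]=v[3] → S at u[5]=v[4] → M at u[6]=v[6] → M at u[7]=v[9] → P at u[10]=v[11] → S at u[11]=v[12] → S at u[12]=v[13] gives a common subsequence of length 9. dp[12][14] = 9 confirms this is the maximum.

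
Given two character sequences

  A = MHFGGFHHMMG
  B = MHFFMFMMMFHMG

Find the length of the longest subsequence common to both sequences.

7

Let dp[i][j] be the LCS length of the first i characters of A and the first j characters of B. dp[i][j] = dp[i-1][j-1]+1 when the i-th and j-th characters match, else max(dp[i-1][j], dp[i][j-1]).
    ·  M  H  F  F  M  F  M  M  M  F  H  M  G
 ·  0  0  0  0  0  0  0  0  0  0  0  0  0  0
 M  0  1  1  1  1  1  1  1  1  1  1  1  1  1
 H  0  1  2  2  2  2  2  2  2  2  2  2  2  2
 F  0  1  2  3  3  3  3  3  3  3  3  3  3  3
 G  0  1  2  3  3  3  3  3  3  3  3  3  3  4
 G  0  1  2  3  3  3  3  3  3  3  3  3  3  4
 F  0  1  2  3  4  4  4  4  4  4  4  4  4  4
 H  0  1  2  3  4  4  4  4  4  4  4  5  5  5
 H  0  1  2  3  4  4  4  4  4  4  4  5  5  5
 M  0  1  2  3  4  5  5  5  5  5  5  5  6  6
 M  0  1  2  3  4  5  5  6  6  6  6  6  6  6
 G  0  1  2  3  4  5  5  6  6  6  6  6  6  7
dp[11][13] = 7. One LCS (by backtracking along matches): MHFFHMG.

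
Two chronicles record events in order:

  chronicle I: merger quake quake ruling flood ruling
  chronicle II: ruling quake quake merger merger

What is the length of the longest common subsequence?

Taking quake (chronicle I #2, chronicle II #2), then quake (chronicle I #3, chronicle II #3) gives a common subsequence of length 2. Since dp[6][5] = 2, nothing longer is possible.

2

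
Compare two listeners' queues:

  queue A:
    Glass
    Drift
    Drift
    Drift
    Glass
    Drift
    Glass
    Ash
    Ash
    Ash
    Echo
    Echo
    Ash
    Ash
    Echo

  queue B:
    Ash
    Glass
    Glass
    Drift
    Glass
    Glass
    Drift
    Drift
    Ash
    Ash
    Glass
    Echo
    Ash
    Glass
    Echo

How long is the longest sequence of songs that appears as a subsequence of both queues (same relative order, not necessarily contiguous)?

9

Taking Glass at queue A[1]=queue B[3] → Drift at queue A[2]=queue B[4] → Drift at queue A[4]=queue B[7] → Drift at queue A[6]=queue B[8] → Ash at queue A[8]=queue B[9] → Ash at queue A[9]=queue B[10] → Echo at queue A[12]=queue B[12] → Ash at queue A[13]=queue B[13] → Echo at queue A[15]=queue B[15] gives a common subsequence of length 9. The LCS DP gives dp[15][15] = 9, so this is optimal.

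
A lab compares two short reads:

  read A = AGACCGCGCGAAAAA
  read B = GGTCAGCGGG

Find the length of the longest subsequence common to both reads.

Pick A at read A[1]=read B[5], G at read A[2]=read B[6], C at read A[5]=read B[7], G at read A[6]=read B[8], G at read A[8]=read B[9], G at read A[10]=read B[10]; all 6 bases appear in both, in order. The LCS DP gives dp[15][10] = 6, so this is optimal.

6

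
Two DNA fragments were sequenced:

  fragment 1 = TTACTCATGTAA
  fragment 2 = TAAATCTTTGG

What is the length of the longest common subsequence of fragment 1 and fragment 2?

Pick T at fragment 1[1]=fragment 2[1]; then T at fragment 1[2]=fragment 2[5]; then C at fragment 1[4]=fragment 2[6]; then T at fragment 1[5]=fragment 2[8]; then T at fragment 1[8]=fragment 2[9]; then G at fragment 1[9]=fragment 2[11]; all 6 bases appear in both, in order. The LCS DP gives dp[12][11] = 6, so this is optimal.

6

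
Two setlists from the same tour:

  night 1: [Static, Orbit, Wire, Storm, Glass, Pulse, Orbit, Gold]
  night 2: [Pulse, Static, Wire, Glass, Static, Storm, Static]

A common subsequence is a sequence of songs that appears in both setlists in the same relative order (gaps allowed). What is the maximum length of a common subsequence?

3

Pick Static (night 1 #1, night 2 #2); then Wire (night 1 #3, night 2 #3); then Storm (night 1 #4, night 2 #6); all 3 songs appear in both, in order. The LCS DP gives dp[8][7] = 3, so this is optimal.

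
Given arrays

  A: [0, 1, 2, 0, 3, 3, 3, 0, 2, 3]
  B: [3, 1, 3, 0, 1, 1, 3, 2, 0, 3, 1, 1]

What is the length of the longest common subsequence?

Let dp[i][j] be the LCS length of the first i values of A and the first j values of B. dp[i][j] = dp[i-1][j-1]+1 when the i-th and j-th values match, else max(dp[i-1][j], dp[i][j-1]).
    ·  3  1  3  0  1  1  3  2  0  3  1  1
 ·  0  0  0  0  0  0  0  0  0  0  0  0  0
 0  0  0  0  0  1  1  1  1  1  1  1  1  1
 1  0  0  1  1  1  2  2  2  2  2  2  2  2
 2  0  0  1  1  1  2  2  2  3  3  3  3  3
 0  0  0  1  1  2  2  2  2  3  4  4  4  4
 3  0  1  1  2  2  2  2  3  3  4  5  5  5
 3  0  1  1  2  2  2  2  3  3  4  5  5  5
 3  0  1  1  2  2  2  2  3  3  4  5  5  5
 0  0  1  1  2  3  3  3  3  3  4  5  5  5
 2  0  1  1  2  3  3  3  3  4  4  5  5  5
 3  0  1  1  2  3  3  3  4  4  4  5  5  5
dp[10][12] = 5. One LCS (by backtracking along matches): 0, 1, 2, 0, 3.

5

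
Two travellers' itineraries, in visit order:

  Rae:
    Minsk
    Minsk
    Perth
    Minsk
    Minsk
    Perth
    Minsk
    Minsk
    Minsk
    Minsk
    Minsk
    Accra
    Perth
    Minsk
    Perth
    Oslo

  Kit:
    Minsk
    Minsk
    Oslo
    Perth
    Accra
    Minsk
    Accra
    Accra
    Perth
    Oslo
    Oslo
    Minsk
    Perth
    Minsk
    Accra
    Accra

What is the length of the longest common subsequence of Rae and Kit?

8

Taking Minsk (Rae #1, Kit #1); then Minsk (Rae #2, Kit #2); then Perth (Rae #3, Kit #4); then Minsk (Rae #4, Kit #6); then Minsk (Rae #5, Kit #12); then Perth (Rae #6, Kit #13); then Minsk (Rae #7, Kit #14); then Accra (Rae #12, Kit #16) gives a common subsequence of length 8. The LCS DP gives dp[16][16] = 8, so this is optimal.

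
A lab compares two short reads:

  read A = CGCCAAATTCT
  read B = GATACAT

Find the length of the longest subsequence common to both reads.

5

Let dp[i][j] be the LCS length of the first i bases of read A and the first j bases of read B. dp[i][j] = dp[i-1][j-1]+1 when the i-th and j-th bases match, else max(dp[i-1][j], dp[i][j-1]).
    ·  G  A  T  A  C  A  T
 ·  0  0  0  0  0  0  0  0
 C  0  0  0  0  0  1  1  1
 G  0  1  1  1  1  1  1  1
 C  0  1  1  1  1  2  2  2
 C  0  1  1  1  1  2  2  2
 A  0  1  2  2  2  2  3  3
 A  0  1  2  2  3  3  3  3
 A  0  1  2  2  3  3  4  4
 T  0  1  2  3  3  3  4  5
 T  0  1  2  3  3  3  4  5
 C  0  1  2  3  3  4  4  5
 T  0  1  2  3  3  4  4  5
dp[11][7] = 5. One LCS (by backtracking along matches): GAAAT.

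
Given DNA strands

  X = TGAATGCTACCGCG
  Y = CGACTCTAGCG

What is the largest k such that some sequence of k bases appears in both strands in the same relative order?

Taking G at X[2]=Y[2], A at X[3]=Y[3], T at X[5]=Y[5], C at X[7]=Y[6], T at X[8]=Y[7], A at X[9]=Y[8], G at X[12]=Y[9], C at X[13]=Y[10], G at X[14]=Y[11] gives a common subsequence of length 9. Since dp[14][11] = 9, nothing longer is possible.

9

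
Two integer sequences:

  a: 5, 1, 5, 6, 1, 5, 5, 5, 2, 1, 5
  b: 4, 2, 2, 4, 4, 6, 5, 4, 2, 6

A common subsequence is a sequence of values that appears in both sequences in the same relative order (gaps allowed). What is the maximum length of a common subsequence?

3

One common subsequence of length 3: 6 at a[4]=b[6], 5 at a[6]=b[7], 2 at a[9]=b[9]. Since dp[11][10] = 3, nothing longer is possible.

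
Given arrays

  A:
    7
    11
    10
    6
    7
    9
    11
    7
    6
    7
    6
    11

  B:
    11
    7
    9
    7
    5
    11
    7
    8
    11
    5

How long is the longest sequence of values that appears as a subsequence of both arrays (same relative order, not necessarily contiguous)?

6

Taking 11 at A[2]=B[1], then 7 at A[5]=B[2], then 9 at A[6]=B[3], then 11 at A[7]=B[6], then 7 at A[8]=B[7], then 11 at A[12]=B[9] gives a common subsequence of length 6, and the DP table's final entry dp[12][10] is also 6, so no common subsequence is longer.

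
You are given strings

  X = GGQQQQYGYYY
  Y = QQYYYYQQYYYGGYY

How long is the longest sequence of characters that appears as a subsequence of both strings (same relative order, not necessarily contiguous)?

8

One common subsequence of length 8: Q [3,1]; then Q [4,2]; then Q [5,7]; then Q [6,8]; then Y [7,11]; then G [8,13]; then Y [10,14]; then Y [11,15], and the DP table's final entry dp[11][15] is also 8, so no common subsequence is longer.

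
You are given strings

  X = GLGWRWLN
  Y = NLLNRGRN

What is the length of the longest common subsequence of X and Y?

Let dp[i][j] be the LCS length of the first i characters of X and the first j characters of Y. dp[i][j] = dp[i-1][j-1]+1 when the i-th and j-th characters match, else max(dp[i-1][j], dp[i][j-1]).
    ·  N  L  L  N  R  G  R  N
 ·  0  0  0  0  0  0  0  0  0
 G  0  0  0  0  0  0  1  1  1
 L  0  0  1  1  1  1  1  1  1
 G  0  0  1  1  1  1  2  2  2
 W  0  0  1  1  1  1  2  2  2
 R  0  0  1  1  1  2  2  3  3
 W  0  0  1  1  1  2  2  3  3
 L  0  0  1  2  2  2  2  3  3
 N  0  1  1  2  3  3  3  3  4
dp[8][8] = 4. One LCS (by backtracking along matches): LGRN.

4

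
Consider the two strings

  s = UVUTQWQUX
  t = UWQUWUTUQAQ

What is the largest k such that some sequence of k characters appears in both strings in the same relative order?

5

Match U [1,4], then U [3,6], then T [4,7], then Q [5,9], then Q [7,11] — 5 characters in the same relative order in both, and the DP table's final entry dp[9][11] is also 5, so no common subsequence is longer.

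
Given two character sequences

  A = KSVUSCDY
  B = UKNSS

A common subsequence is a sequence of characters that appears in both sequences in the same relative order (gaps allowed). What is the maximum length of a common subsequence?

Let dp[i][j] be the LCS length of the first i characters of A and the first j characters of B. dp[i][j] = dp[i-1][j-1]+1 when the i-th and j-th characters match, else max(dp[i-1][j], dp[i][j-1]).
    ·  U  K  N  S  S
 ·  0  0  0  0  0  0
 K  0  0  1  1  1  1
 S  0  0  1  1  2  2
 V  0  0  1  1  2  2
 U  0  1  1  1  2  2
 S  0  1  1  1  2  3
 C  0  1  1  1  2  3
 D  0  1  1  1  2  3
 Y  0  1  1  1  2  3
dp[8][5] = 3. One LCS (by backtracking along matches): KSS.

3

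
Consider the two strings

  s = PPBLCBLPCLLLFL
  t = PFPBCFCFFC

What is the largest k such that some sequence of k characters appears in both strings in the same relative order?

6

Match P [1,1], P [2,3], B [3,4], C [5,5], C [9,7], F [13,9] — 6 characters in the same relative order in both, and the DP table's final entry dp[14][10] is also 6, so no common subsequence is longer.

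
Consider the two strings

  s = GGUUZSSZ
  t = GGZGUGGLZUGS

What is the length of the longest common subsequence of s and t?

5

Pick G at s[1]=t[2], then G at s[2]=t[4], then U at s[3]=t[5], then U at s[4]=t[10], then S at s[7]=t[12]; all 5 characters appear in both, in order. Since dp[8][12] = 5, nothing longer is possible.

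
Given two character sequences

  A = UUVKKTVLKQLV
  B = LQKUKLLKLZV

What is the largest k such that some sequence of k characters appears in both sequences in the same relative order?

Taking U (A #2, B #4) → K (A #4, B #5) → L (A #8, B #7) → K (A #9, B #8) → L (A #11, B #9) → V (A #12, B #11) gives a common subsequence of length 6. The LCS DP gives dp[12][11] = 6, so this is optimal.

6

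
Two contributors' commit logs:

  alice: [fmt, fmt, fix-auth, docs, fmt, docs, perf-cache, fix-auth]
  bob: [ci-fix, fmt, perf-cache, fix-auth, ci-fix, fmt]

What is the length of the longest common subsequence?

3

Pick fmt [1,2] → fix-auth [3,4] → fmt [5,6]; all 3 commits appear in both, in order, and the DP table's final entry dp[8][6] is also 3, so no common subsequence is longer.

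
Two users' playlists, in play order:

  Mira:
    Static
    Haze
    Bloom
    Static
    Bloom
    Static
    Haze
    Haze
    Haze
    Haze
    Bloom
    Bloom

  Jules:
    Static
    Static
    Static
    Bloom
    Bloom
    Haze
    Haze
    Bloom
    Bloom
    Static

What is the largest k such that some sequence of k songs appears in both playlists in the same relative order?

Match Static (Mira #1, Jules #3) → Bloom (Mira #3, Jules #4) → Bloom (Mira #5, Jules #5) → Haze (Mira #9, Jules #6) → Haze (Mira #10, Jules #7) → Bloom (Mira #11, Jules #8) → Bloom (Mira #12, Jules #9) — 7 songs in the same relative order in both. The LCS DP gives dp[12][10] = 7, so this is optimal.

7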